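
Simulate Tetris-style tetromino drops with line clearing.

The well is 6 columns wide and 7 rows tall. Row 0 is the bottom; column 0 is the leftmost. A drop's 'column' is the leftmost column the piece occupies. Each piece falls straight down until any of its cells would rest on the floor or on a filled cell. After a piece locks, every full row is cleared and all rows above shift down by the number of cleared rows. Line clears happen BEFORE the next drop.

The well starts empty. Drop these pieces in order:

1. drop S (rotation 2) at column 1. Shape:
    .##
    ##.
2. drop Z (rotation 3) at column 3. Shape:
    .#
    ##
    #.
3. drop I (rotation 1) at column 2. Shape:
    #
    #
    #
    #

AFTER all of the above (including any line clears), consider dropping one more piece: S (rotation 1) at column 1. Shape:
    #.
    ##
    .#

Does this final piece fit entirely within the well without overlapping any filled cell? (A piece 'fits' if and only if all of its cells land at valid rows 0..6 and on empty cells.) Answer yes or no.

Answer: no

Derivation:
Drop 1: S rot2 at col 1 lands with bottom-row=0; cleared 0 line(s) (total 0); column heights now [0 1 2 2 0 0], max=2
Drop 2: Z rot3 at col 3 lands with bottom-row=2; cleared 0 line(s) (total 0); column heights now [0 1 2 4 5 0], max=5
Drop 3: I rot1 at col 2 lands with bottom-row=2; cleared 0 line(s) (total 0); column heights now [0 1 6 4 5 0], max=6
Test piece S rot1 at col 1 (width 2): heights before test = [0 1 6 4 5 0]; fits = False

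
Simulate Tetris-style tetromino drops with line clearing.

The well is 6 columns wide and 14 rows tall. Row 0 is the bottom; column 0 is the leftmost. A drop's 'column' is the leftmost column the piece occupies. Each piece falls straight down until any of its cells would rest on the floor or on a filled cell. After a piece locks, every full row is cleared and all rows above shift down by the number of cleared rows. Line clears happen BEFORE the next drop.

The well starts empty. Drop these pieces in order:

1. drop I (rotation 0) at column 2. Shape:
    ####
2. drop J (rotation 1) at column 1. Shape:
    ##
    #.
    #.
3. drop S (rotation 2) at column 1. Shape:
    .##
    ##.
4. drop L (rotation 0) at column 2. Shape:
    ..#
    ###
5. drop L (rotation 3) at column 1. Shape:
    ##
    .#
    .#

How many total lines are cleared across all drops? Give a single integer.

Answer: 0

Derivation:
Drop 1: I rot0 at col 2 lands with bottom-row=0; cleared 0 line(s) (total 0); column heights now [0 0 1 1 1 1], max=1
Drop 2: J rot1 at col 1 lands with bottom-row=0; cleared 0 line(s) (total 0); column heights now [0 3 3 1 1 1], max=3
Drop 3: S rot2 at col 1 lands with bottom-row=3; cleared 0 line(s) (total 0); column heights now [0 4 5 5 1 1], max=5
Drop 4: L rot0 at col 2 lands with bottom-row=5; cleared 0 line(s) (total 0); column heights now [0 4 6 6 7 1], max=7
Drop 5: L rot3 at col 1 lands with bottom-row=6; cleared 0 line(s) (total 0); column heights now [0 9 9 6 7 1], max=9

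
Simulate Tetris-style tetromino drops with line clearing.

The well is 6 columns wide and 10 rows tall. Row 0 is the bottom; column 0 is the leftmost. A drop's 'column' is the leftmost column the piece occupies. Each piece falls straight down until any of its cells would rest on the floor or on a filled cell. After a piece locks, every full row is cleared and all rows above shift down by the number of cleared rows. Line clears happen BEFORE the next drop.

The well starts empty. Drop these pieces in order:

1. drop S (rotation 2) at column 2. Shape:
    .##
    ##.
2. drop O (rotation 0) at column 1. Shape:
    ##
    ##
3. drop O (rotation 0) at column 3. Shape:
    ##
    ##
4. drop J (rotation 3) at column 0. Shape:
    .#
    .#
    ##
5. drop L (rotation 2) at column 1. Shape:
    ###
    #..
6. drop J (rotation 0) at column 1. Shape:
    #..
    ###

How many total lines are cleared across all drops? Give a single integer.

Drop 1: S rot2 at col 2 lands with bottom-row=0; cleared 0 line(s) (total 0); column heights now [0 0 1 2 2 0], max=2
Drop 2: O rot0 at col 1 lands with bottom-row=1; cleared 0 line(s) (total 0); column heights now [0 3 3 2 2 0], max=3
Drop 3: O rot0 at col 3 lands with bottom-row=2; cleared 0 line(s) (total 0); column heights now [0 3 3 4 4 0], max=4
Drop 4: J rot3 at col 0 lands with bottom-row=3; cleared 0 line(s) (total 0); column heights now [4 6 3 4 4 0], max=6
Drop 5: L rot2 at col 1 lands with bottom-row=6; cleared 0 line(s) (total 0); column heights now [4 8 8 8 4 0], max=8
Drop 6: J rot0 at col 1 lands with bottom-row=8; cleared 0 line(s) (total 0); column heights now [4 10 9 9 4 0], max=10

Answer: 0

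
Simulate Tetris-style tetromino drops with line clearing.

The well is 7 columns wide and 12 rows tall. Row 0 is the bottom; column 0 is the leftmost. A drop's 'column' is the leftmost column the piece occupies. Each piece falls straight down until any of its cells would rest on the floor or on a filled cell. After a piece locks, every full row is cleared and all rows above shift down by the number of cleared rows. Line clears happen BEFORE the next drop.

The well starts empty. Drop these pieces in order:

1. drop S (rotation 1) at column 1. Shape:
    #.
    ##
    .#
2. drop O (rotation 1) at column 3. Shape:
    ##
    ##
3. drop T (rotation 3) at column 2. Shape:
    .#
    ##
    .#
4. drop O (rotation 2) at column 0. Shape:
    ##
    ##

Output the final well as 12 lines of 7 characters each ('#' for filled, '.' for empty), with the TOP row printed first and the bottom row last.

Answer: .......
.......
.......
.......
.......
.......
.......
##.#...
####...
.#.#...
.####..
..###..

Derivation:
Drop 1: S rot1 at col 1 lands with bottom-row=0; cleared 0 line(s) (total 0); column heights now [0 3 2 0 0 0 0], max=3
Drop 2: O rot1 at col 3 lands with bottom-row=0; cleared 0 line(s) (total 0); column heights now [0 3 2 2 2 0 0], max=3
Drop 3: T rot3 at col 2 lands with bottom-row=2; cleared 0 line(s) (total 0); column heights now [0 3 4 5 2 0 0], max=5
Drop 4: O rot2 at col 0 lands with bottom-row=3; cleared 0 line(s) (total 0); column heights now [5 5 4 5 2 0 0], max=5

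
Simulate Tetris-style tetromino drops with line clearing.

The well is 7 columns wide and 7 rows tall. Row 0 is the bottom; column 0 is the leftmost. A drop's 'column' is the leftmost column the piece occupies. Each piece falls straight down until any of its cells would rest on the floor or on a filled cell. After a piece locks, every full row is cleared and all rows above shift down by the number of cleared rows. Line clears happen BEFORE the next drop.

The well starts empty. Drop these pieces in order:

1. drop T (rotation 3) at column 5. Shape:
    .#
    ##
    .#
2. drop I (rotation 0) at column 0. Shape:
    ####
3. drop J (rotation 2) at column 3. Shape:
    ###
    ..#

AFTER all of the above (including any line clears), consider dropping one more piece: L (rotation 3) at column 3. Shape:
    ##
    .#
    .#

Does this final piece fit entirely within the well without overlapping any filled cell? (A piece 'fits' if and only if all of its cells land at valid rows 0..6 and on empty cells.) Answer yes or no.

Answer: yes

Derivation:
Drop 1: T rot3 at col 5 lands with bottom-row=0; cleared 0 line(s) (total 0); column heights now [0 0 0 0 0 2 3], max=3
Drop 2: I rot0 at col 0 lands with bottom-row=0; cleared 0 line(s) (total 0); column heights now [1 1 1 1 0 2 3], max=3
Drop 3: J rot2 at col 3 lands with bottom-row=2; cleared 0 line(s) (total 0); column heights now [1 1 1 4 4 4 3], max=4
Test piece L rot3 at col 3 (width 2): heights before test = [1 1 1 4 4 4 3]; fits = True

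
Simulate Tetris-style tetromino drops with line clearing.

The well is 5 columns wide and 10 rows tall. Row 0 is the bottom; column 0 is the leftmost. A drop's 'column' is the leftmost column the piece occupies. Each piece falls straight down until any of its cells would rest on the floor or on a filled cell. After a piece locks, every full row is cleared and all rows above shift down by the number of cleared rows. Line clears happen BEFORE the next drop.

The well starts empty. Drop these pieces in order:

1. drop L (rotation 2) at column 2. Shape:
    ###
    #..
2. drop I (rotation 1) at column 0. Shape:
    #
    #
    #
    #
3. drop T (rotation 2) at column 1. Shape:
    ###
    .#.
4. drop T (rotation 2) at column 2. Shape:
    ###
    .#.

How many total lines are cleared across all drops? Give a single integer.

Answer: 0

Derivation:
Drop 1: L rot2 at col 2 lands with bottom-row=0; cleared 0 line(s) (total 0); column heights now [0 0 2 2 2], max=2
Drop 2: I rot1 at col 0 lands with bottom-row=0; cleared 0 line(s) (total 0); column heights now [4 0 2 2 2], max=4
Drop 3: T rot2 at col 1 lands with bottom-row=2; cleared 0 line(s) (total 0); column heights now [4 4 4 4 2], max=4
Drop 4: T rot2 at col 2 lands with bottom-row=4; cleared 0 line(s) (total 0); column heights now [4 4 6 6 6], max=6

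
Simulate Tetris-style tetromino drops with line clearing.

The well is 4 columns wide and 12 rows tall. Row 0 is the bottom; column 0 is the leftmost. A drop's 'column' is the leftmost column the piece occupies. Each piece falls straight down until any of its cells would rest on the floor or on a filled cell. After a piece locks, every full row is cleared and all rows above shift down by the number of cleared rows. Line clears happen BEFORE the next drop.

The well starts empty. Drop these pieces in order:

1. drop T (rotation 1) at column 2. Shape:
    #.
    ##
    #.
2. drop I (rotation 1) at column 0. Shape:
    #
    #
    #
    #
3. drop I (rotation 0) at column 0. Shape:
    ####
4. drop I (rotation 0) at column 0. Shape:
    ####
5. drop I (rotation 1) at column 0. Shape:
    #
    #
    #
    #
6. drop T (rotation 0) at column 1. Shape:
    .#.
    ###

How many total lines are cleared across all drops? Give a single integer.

Answer: 3

Derivation:
Drop 1: T rot1 at col 2 lands with bottom-row=0; cleared 0 line(s) (total 0); column heights now [0 0 3 2], max=3
Drop 2: I rot1 at col 0 lands with bottom-row=0; cleared 0 line(s) (total 0); column heights now [4 0 3 2], max=4
Drop 3: I rot0 at col 0 lands with bottom-row=4; cleared 1 line(s) (total 1); column heights now [4 0 3 2], max=4
Drop 4: I rot0 at col 0 lands with bottom-row=4; cleared 1 line(s) (total 2); column heights now [4 0 3 2], max=4
Drop 5: I rot1 at col 0 lands with bottom-row=4; cleared 0 line(s) (total 2); column heights now [8 0 3 2], max=8
Drop 6: T rot0 at col 1 lands with bottom-row=3; cleared 1 line(s) (total 3); column heights now [7 0 4 2], max=7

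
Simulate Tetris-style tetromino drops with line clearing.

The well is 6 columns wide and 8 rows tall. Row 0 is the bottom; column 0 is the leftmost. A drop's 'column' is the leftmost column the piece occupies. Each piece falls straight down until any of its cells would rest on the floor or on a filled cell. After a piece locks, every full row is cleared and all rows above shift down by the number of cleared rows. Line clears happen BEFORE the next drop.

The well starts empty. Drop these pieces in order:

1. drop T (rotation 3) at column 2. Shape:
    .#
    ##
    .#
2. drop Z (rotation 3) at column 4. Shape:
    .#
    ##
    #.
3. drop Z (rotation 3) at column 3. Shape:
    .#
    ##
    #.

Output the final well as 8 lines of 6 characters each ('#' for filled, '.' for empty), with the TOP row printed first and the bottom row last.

Drop 1: T rot3 at col 2 lands with bottom-row=0; cleared 0 line(s) (total 0); column heights now [0 0 2 3 0 0], max=3
Drop 2: Z rot3 at col 4 lands with bottom-row=0; cleared 0 line(s) (total 0); column heights now [0 0 2 3 2 3], max=3
Drop 3: Z rot3 at col 3 lands with bottom-row=3; cleared 0 line(s) (total 0); column heights now [0 0 2 5 6 3], max=6

Answer: ......
......
....#.
...##.
...#..
...#.#
..####
...##.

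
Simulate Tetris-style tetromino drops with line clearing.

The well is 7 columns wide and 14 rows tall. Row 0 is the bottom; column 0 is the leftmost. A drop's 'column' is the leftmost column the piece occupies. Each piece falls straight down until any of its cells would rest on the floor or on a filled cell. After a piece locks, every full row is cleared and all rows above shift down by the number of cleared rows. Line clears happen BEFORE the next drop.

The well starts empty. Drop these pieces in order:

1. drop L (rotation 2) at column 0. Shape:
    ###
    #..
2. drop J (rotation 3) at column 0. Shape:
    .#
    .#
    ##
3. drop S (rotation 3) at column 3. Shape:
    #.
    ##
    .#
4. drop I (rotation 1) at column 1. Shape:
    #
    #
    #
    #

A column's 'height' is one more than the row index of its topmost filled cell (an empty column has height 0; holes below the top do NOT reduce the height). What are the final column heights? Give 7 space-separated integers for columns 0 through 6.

Answer: 3 9 2 3 2 0 0

Derivation:
Drop 1: L rot2 at col 0 lands with bottom-row=0; cleared 0 line(s) (total 0); column heights now [2 2 2 0 0 0 0], max=2
Drop 2: J rot3 at col 0 lands with bottom-row=2; cleared 0 line(s) (total 0); column heights now [3 5 2 0 0 0 0], max=5
Drop 3: S rot3 at col 3 lands with bottom-row=0; cleared 0 line(s) (total 0); column heights now [3 5 2 3 2 0 0], max=5
Drop 4: I rot1 at col 1 lands with bottom-row=5; cleared 0 line(s) (total 0); column heights now [3 9 2 3 2 0 0], max=9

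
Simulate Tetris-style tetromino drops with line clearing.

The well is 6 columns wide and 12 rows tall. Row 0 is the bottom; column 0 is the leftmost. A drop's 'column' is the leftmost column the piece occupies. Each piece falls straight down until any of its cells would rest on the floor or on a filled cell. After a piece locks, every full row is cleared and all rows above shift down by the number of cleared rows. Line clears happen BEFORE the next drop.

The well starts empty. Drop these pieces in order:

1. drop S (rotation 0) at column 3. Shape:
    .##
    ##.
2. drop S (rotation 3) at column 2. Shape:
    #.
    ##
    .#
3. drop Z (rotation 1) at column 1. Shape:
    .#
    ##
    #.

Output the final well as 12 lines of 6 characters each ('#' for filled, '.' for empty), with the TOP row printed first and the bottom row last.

Answer: ......
......
......
......
......
......
..#...
.##...
.##...
..##..
...###
...##.

Derivation:
Drop 1: S rot0 at col 3 lands with bottom-row=0; cleared 0 line(s) (total 0); column heights now [0 0 0 1 2 2], max=2
Drop 2: S rot3 at col 2 lands with bottom-row=1; cleared 0 line(s) (total 0); column heights now [0 0 4 3 2 2], max=4
Drop 3: Z rot1 at col 1 lands with bottom-row=3; cleared 0 line(s) (total 0); column heights now [0 5 6 3 2 2], max=6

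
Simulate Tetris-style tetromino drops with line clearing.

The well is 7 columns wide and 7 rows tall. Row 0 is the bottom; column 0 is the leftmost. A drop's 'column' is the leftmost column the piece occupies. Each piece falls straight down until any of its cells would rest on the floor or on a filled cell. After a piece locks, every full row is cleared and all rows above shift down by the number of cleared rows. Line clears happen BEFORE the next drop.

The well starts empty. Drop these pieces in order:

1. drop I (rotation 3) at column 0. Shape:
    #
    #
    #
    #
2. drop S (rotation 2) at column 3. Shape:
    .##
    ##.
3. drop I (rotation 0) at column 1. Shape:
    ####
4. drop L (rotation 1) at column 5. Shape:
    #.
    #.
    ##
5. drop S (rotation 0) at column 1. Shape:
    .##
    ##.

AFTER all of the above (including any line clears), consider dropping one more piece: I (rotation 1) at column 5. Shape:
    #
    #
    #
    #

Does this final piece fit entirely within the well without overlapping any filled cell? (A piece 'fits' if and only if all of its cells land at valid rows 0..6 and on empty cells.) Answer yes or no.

Answer: no

Derivation:
Drop 1: I rot3 at col 0 lands with bottom-row=0; cleared 0 line(s) (total 0); column heights now [4 0 0 0 0 0 0], max=4
Drop 2: S rot2 at col 3 lands with bottom-row=0; cleared 0 line(s) (total 0); column heights now [4 0 0 1 2 2 0], max=4
Drop 3: I rot0 at col 1 lands with bottom-row=2; cleared 0 line(s) (total 0); column heights now [4 3 3 3 3 2 0], max=4
Drop 4: L rot1 at col 5 lands with bottom-row=2; cleared 1 line(s) (total 1); column heights now [3 0 0 1 2 4 0], max=4
Drop 5: S rot0 at col 1 lands with bottom-row=0; cleared 0 line(s) (total 1); column heights now [3 1 2 2 2 4 0], max=4
Test piece I rot1 at col 5 (width 1): heights before test = [3 1 2 2 2 4 0]; fits = False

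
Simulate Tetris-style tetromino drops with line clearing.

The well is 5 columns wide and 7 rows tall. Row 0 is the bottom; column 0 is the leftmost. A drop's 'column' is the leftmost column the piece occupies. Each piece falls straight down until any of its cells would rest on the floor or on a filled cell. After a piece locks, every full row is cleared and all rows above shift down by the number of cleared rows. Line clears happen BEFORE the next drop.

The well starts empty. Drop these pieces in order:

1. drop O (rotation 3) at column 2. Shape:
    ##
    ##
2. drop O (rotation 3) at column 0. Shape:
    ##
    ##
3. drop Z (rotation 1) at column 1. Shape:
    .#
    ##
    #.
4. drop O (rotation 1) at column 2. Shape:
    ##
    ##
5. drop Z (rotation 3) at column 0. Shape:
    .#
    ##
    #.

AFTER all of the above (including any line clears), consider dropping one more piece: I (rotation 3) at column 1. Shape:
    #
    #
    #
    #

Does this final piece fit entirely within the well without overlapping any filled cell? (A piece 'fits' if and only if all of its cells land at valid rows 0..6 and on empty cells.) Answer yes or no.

Answer: no

Derivation:
Drop 1: O rot3 at col 2 lands with bottom-row=0; cleared 0 line(s) (total 0); column heights now [0 0 2 2 0], max=2
Drop 2: O rot3 at col 0 lands with bottom-row=0; cleared 0 line(s) (total 0); column heights now [2 2 2 2 0], max=2
Drop 3: Z rot1 at col 1 lands with bottom-row=2; cleared 0 line(s) (total 0); column heights now [2 4 5 2 0], max=5
Drop 4: O rot1 at col 2 lands with bottom-row=5; cleared 0 line(s) (total 0); column heights now [2 4 7 7 0], max=7
Drop 5: Z rot3 at col 0 lands with bottom-row=3; cleared 0 line(s) (total 0); column heights now [5 6 7 7 0], max=7
Test piece I rot3 at col 1 (width 1): heights before test = [5 6 7 7 0]; fits = False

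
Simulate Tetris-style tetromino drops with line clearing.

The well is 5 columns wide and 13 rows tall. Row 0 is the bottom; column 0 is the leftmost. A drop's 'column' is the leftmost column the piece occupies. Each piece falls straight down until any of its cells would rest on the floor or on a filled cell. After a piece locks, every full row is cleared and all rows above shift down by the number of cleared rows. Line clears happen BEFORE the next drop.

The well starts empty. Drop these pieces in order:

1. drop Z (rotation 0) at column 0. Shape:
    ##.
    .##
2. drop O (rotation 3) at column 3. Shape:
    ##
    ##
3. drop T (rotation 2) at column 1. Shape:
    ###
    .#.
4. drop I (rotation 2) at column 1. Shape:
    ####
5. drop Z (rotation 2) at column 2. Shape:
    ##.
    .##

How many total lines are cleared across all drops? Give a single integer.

Drop 1: Z rot0 at col 0 lands with bottom-row=0; cleared 0 line(s) (total 0); column heights now [2 2 1 0 0], max=2
Drop 2: O rot3 at col 3 lands with bottom-row=0; cleared 0 line(s) (total 0); column heights now [2 2 1 2 2], max=2
Drop 3: T rot2 at col 1 lands with bottom-row=1; cleared 1 line(s) (total 1); column heights now [0 2 2 2 1], max=2
Drop 4: I rot2 at col 1 lands with bottom-row=2; cleared 0 line(s) (total 1); column heights now [0 3 3 3 3], max=3
Drop 5: Z rot2 at col 2 lands with bottom-row=3; cleared 0 line(s) (total 1); column heights now [0 3 5 5 4], max=5

Answer: 1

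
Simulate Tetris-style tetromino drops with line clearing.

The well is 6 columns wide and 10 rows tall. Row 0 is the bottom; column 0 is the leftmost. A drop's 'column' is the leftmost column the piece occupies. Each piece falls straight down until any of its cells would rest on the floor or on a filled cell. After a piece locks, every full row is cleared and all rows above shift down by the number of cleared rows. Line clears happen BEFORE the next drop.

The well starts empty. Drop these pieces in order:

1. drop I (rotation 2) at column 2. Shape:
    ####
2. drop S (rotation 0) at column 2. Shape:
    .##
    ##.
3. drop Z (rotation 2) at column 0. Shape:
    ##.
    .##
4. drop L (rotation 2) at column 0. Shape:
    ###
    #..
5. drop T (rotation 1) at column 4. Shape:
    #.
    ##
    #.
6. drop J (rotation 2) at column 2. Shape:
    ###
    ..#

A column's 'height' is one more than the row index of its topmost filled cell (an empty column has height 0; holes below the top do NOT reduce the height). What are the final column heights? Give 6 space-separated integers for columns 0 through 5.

Answer: 6 6 8 8 8 5

Derivation:
Drop 1: I rot2 at col 2 lands with bottom-row=0; cleared 0 line(s) (total 0); column heights now [0 0 1 1 1 1], max=1
Drop 2: S rot0 at col 2 lands with bottom-row=1; cleared 0 line(s) (total 0); column heights now [0 0 2 3 3 1], max=3
Drop 3: Z rot2 at col 0 lands with bottom-row=2; cleared 0 line(s) (total 0); column heights now [4 4 3 3 3 1], max=4
Drop 4: L rot2 at col 0 lands with bottom-row=4; cleared 0 line(s) (total 0); column heights now [6 6 6 3 3 1], max=6
Drop 5: T rot1 at col 4 lands with bottom-row=3; cleared 0 line(s) (total 0); column heights now [6 6 6 3 6 5], max=6
Drop 6: J rot2 at col 2 lands with bottom-row=6; cleared 0 line(s) (total 0); column heights now [6 6 8 8 8 5], max=8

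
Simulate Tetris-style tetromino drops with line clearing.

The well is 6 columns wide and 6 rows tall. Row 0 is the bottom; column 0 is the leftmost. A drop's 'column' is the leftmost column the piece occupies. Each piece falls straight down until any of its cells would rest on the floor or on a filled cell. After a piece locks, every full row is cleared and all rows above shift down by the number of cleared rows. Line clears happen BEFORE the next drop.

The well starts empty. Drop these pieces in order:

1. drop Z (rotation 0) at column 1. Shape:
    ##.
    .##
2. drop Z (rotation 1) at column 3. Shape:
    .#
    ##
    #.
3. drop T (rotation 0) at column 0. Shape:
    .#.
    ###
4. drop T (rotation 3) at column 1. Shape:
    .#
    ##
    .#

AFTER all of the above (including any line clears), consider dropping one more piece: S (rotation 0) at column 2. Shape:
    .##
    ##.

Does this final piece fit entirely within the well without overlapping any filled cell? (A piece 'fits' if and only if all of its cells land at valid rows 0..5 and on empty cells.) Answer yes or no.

Drop 1: Z rot0 at col 1 lands with bottom-row=0; cleared 0 line(s) (total 0); column heights now [0 2 2 1 0 0], max=2
Drop 2: Z rot1 at col 3 lands with bottom-row=1; cleared 0 line(s) (total 0); column heights now [0 2 2 3 4 0], max=4
Drop 3: T rot0 at col 0 lands with bottom-row=2; cleared 0 line(s) (total 0); column heights now [3 4 3 3 4 0], max=4
Drop 4: T rot3 at col 1 lands with bottom-row=3; cleared 0 line(s) (total 0); column heights now [3 5 6 3 4 0], max=6
Test piece S rot0 at col 2 (width 3): heights before test = [3 5 6 3 4 0]; fits = False

Answer: no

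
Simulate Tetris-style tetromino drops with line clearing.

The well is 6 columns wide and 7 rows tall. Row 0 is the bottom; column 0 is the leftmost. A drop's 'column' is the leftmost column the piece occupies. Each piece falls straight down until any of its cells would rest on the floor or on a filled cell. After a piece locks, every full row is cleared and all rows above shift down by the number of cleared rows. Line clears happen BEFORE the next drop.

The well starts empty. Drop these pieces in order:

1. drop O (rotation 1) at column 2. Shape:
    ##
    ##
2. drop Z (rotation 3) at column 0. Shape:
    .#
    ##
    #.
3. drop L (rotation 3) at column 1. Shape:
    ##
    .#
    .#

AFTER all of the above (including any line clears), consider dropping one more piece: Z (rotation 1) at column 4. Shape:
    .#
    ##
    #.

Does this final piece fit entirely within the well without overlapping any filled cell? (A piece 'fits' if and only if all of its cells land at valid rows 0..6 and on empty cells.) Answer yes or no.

Drop 1: O rot1 at col 2 lands with bottom-row=0; cleared 0 line(s) (total 0); column heights now [0 0 2 2 0 0], max=2
Drop 2: Z rot3 at col 0 lands with bottom-row=0; cleared 0 line(s) (total 0); column heights now [2 3 2 2 0 0], max=3
Drop 3: L rot3 at col 1 lands with bottom-row=2; cleared 0 line(s) (total 0); column heights now [2 5 5 2 0 0], max=5
Test piece Z rot1 at col 4 (width 2): heights before test = [2 5 5 2 0 0]; fits = True

Answer: yes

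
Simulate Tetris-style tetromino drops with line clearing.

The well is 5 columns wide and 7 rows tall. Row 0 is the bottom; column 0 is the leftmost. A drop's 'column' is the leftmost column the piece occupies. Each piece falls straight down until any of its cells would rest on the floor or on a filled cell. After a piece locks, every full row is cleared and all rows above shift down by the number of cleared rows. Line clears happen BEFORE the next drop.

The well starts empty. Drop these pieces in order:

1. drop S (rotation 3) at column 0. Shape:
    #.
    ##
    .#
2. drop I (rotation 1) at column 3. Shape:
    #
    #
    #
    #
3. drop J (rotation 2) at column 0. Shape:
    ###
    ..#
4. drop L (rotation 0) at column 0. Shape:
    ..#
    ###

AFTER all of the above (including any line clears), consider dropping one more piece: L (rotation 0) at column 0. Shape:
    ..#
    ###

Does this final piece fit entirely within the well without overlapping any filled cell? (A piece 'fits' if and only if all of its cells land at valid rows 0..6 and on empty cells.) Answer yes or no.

Answer: no

Derivation:
Drop 1: S rot3 at col 0 lands with bottom-row=0; cleared 0 line(s) (total 0); column heights now [3 2 0 0 0], max=3
Drop 2: I rot1 at col 3 lands with bottom-row=0; cleared 0 line(s) (total 0); column heights now [3 2 0 4 0], max=4
Drop 3: J rot2 at col 0 lands with bottom-row=2; cleared 0 line(s) (total 0); column heights now [4 4 4 4 0], max=4
Drop 4: L rot0 at col 0 lands with bottom-row=4; cleared 0 line(s) (total 0); column heights now [5 5 6 4 0], max=6
Test piece L rot0 at col 0 (width 3): heights before test = [5 5 6 4 0]; fits = False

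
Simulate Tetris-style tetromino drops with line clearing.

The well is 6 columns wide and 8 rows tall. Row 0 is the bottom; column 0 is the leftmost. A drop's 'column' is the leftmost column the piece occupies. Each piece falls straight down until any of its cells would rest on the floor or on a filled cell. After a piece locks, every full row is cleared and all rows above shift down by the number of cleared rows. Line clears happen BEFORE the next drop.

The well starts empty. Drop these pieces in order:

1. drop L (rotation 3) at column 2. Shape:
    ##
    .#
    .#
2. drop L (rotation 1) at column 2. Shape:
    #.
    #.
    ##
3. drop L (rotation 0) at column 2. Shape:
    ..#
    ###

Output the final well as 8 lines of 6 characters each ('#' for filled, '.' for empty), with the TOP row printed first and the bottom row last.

Answer: ....#.
..###.
..#...
..#...
..##..
..##..
...#..
...#..

Derivation:
Drop 1: L rot3 at col 2 lands with bottom-row=0; cleared 0 line(s) (total 0); column heights now [0 0 3 3 0 0], max=3
Drop 2: L rot1 at col 2 lands with bottom-row=3; cleared 0 line(s) (total 0); column heights now [0 0 6 4 0 0], max=6
Drop 3: L rot0 at col 2 lands with bottom-row=6; cleared 0 line(s) (total 0); column heights now [0 0 7 7 8 0], max=8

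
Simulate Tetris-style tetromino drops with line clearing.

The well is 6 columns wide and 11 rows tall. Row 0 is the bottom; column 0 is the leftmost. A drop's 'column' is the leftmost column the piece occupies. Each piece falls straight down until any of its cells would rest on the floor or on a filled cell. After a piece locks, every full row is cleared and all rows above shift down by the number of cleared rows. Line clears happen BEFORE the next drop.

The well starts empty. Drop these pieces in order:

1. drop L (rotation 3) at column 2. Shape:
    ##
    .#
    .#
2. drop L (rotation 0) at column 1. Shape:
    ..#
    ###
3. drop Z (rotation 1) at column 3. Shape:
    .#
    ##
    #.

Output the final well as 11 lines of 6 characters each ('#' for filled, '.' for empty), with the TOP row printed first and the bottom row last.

Drop 1: L rot3 at col 2 lands with bottom-row=0; cleared 0 line(s) (total 0); column heights now [0 0 3 3 0 0], max=3
Drop 2: L rot0 at col 1 lands with bottom-row=3; cleared 0 line(s) (total 0); column heights now [0 4 4 5 0 0], max=5
Drop 3: Z rot1 at col 3 lands with bottom-row=5; cleared 0 line(s) (total 0); column heights now [0 4 4 7 8 0], max=8

Answer: ......
......
......
....#.
...##.
...#..
...#..
.###..
..##..
...#..
...#..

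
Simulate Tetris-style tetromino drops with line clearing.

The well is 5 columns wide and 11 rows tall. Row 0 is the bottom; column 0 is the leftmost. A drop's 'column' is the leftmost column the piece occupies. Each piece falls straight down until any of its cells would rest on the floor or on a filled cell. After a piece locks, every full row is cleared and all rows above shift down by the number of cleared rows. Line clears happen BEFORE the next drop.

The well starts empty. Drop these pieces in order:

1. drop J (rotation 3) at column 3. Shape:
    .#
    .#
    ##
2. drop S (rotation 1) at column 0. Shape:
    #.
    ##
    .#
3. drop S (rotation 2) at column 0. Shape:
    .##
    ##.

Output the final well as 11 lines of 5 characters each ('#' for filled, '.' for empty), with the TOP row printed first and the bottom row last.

Drop 1: J rot3 at col 3 lands with bottom-row=0; cleared 0 line(s) (total 0); column heights now [0 0 0 1 3], max=3
Drop 2: S rot1 at col 0 lands with bottom-row=0; cleared 0 line(s) (total 0); column heights now [3 2 0 1 3], max=3
Drop 3: S rot2 at col 0 lands with bottom-row=3; cleared 0 line(s) (total 0); column heights now [4 5 5 1 3], max=5

Answer: .....
.....
.....
.....
.....
.....
.##..
##...
#...#
##..#
.#.##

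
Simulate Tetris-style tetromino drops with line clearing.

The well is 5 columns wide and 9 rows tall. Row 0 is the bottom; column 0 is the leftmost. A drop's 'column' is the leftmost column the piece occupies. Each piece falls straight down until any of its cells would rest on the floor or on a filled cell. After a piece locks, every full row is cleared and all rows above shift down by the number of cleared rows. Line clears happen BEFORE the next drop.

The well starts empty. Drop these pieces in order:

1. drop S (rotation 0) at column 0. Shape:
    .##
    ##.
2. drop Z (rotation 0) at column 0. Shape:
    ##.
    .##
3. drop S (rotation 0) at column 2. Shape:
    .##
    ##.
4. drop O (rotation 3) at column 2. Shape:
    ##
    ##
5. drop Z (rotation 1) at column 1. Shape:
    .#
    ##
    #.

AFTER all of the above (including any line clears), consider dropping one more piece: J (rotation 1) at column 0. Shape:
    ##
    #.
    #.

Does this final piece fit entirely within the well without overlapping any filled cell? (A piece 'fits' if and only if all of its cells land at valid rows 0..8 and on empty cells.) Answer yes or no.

Answer: yes

Derivation:
Drop 1: S rot0 at col 0 lands with bottom-row=0; cleared 0 line(s) (total 0); column heights now [1 2 2 0 0], max=2
Drop 2: Z rot0 at col 0 lands with bottom-row=2; cleared 0 line(s) (total 0); column heights now [4 4 3 0 0], max=4
Drop 3: S rot0 at col 2 lands with bottom-row=3; cleared 0 line(s) (total 0); column heights now [4 4 4 5 5], max=5
Drop 4: O rot3 at col 2 lands with bottom-row=5; cleared 0 line(s) (total 0); column heights now [4 4 7 7 5], max=7
Drop 5: Z rot1 at col 1 lands with bottom-row=6; cleared 0 line(s) (total 0); column heights now [4 8 9 7 5], max=9
Test piece J rot1 at col 0 (width 2): heights before test = [4 8 9 7 5]; fits = True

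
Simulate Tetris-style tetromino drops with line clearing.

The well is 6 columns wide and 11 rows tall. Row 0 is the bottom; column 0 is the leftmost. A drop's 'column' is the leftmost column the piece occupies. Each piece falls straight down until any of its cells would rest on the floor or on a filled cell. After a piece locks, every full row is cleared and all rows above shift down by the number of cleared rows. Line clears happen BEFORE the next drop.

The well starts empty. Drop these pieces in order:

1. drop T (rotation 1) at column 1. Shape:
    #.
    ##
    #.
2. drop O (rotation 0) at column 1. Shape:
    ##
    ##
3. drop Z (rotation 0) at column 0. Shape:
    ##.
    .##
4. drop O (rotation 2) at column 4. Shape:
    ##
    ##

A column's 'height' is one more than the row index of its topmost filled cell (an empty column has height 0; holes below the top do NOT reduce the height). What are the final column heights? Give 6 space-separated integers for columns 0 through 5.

Drop 1: T rot1 at col 1 lands with bottom-row=0; cleared 0 line(s) (total 0); column heights now [0 3 2 0 0 0], max=3
Drop 2: O rot0 at col 1 lands with bottom-row=3; cleared 0 line(s) (total 0); column heights now [0 5 5 0 0 0], max=5
Drop 3: Z rot0 at col 0 lands with bottom-row=5; cleared 0 line(s) (total 0); column heights now [7 7 6 0 0 0], max=7
Drop 4: O rot2 at col 4 lands with bottom-row=0; cleared 0 line(s) (total 0); column heights now [7 7 6 0 2 2], max=7

Answer: 7 7 6 0 2 2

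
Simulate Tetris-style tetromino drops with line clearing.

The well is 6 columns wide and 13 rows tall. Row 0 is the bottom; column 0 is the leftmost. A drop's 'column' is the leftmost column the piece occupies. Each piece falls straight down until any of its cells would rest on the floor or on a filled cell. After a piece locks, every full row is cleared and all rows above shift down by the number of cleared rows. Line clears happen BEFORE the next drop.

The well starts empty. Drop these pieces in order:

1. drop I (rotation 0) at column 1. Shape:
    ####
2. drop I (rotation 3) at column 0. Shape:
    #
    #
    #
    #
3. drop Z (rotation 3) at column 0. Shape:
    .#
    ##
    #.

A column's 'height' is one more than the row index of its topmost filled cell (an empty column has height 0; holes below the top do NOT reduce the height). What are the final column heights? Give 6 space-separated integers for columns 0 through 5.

Answer: 6 7 1 1 1 0

Derivation:
Drop 1: I rot0 at col 1 lands with bottom-row=0; cleared 0 line(s) (total 0); column heights now [0 1 1 1 1 0], max=1
Drop 2: I rot3 at col 0 lands with bottom-row=0; cleared 0 line(s) (total 0); column heights now [4 1 1 1 1 0], max=4
Drop 3: Z rot3 at col 0 lands with bottom-row=4; cleared 0 line(s) (total 0); column heights now [6 7 1 1 1 0], max=7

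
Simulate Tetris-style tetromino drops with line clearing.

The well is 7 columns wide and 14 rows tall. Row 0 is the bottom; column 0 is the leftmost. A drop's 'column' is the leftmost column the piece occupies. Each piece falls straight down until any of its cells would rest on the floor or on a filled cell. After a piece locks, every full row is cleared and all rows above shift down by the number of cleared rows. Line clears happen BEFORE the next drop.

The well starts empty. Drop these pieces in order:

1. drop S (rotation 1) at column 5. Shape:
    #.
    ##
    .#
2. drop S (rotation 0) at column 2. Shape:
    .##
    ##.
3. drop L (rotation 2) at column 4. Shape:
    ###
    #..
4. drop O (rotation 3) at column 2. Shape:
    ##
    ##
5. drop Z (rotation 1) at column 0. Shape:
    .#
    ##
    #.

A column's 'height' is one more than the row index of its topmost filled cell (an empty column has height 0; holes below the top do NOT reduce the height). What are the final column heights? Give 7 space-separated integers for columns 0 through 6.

Answer: 2 3 4 4 4 4 4

Derivation:
Drop 1: S rot1 at col 5 lands with bottom-row=0; cleared 0 line(s) (total 0); column heights now [0 0 0 0 0 3 2], max=3
Drop 2: S rot0 at col 2 lands with bottom-row=0; cleared 0 line(s) (total 0); column heights now [0 0 1 2 2 3 2], max=3
Drop 3: L rot2 at col 4 lands with bottom-row=2; cleared 0 line(s) (total 0); column heights now [0 0 1 2 4 4 4], max=4
Drop 4: O rot3 at col 2 lands with bottom-row=2; cleared 0 line(s) (total 0); column heights now [0 0 4 4 4 4 4], max=4
Drop 5: Z rot1 at col 0 lands with bottom-row=0; cleared 0 line(s) (total 0); column heights now [2 3 4 4 4 4 4], max=4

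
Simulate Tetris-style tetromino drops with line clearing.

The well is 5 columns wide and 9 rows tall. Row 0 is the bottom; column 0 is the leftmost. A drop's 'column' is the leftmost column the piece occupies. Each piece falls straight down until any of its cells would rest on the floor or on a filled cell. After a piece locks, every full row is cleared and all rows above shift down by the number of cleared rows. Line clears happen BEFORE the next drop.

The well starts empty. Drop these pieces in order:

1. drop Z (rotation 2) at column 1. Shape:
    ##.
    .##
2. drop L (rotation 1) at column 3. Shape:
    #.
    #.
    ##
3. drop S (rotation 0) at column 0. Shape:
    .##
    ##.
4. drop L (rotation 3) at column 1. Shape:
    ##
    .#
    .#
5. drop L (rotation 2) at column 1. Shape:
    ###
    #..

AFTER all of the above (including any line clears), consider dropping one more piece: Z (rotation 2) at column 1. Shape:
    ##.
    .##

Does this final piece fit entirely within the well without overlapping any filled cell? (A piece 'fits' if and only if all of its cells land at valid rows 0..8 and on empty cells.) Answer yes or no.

Answer: no

Derivation:
Drop 1: Z rot2 at col 1 lands with bottom-row=0; cleared 0 line(s) (total 0); column heights now [0 2 2 1 0], max=2
Drop 2: L rot1 at col 3 lands with bottom-row=1; cleared 0 line(s) (total 0); column heights now [0 2 2 4 2], max=4
Drop 3: S rot0 at col 0 lands with bottom-row=2; cleared 0 line(s) (total 0); column heights now [3 4 4 4 2], max=4
Drop 4: L rot3 at col 1 lands with bottom-row=4; cleared 0 line(s) (total 0); column heights now [3 7 7 4 2], max=7
Drop 5: L rot2 at col 1 lands with bottom-row=7; cleared 0 line(s) (total 0); column heights now [3 9 9 9 2], max=9
Test piece Z rot2 at col 1 (width 3): heights before test = [3 9 9 9 2]; fits = False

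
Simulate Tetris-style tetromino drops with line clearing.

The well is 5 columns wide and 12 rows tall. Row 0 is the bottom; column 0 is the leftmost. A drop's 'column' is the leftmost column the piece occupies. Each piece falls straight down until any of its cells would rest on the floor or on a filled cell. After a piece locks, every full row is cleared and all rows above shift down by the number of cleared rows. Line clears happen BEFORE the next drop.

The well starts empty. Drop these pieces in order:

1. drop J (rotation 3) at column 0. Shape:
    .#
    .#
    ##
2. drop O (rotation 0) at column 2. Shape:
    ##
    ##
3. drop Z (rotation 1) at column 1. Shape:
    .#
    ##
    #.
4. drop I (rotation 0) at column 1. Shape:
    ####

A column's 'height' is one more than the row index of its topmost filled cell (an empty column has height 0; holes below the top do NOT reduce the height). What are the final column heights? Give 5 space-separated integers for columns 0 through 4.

Drop 1: J rot3 at col 0 lands with bottom-row=0; cleared 0 line(s) (total 0); column heights now [1 3 0 0 0], max=3
Drop 2: O rot0 at col 2 lands with bottom-row=0; cleared 0 line(s) (total 0); column heights now [1 3 2 2 0], max=3
Drop 3: Z rot1 at col 1 lands with bottom-row=3; cleared 0 line(s) (total 0); column heights now [1 5 6 2 0], max=6
Drop 4: I rot0 at col 1 lands with bottom-row=6; cleared 0 line(s) (total 0); column heights now [1 7 7 7 7], max=7

Answer: 1 7 7 7 7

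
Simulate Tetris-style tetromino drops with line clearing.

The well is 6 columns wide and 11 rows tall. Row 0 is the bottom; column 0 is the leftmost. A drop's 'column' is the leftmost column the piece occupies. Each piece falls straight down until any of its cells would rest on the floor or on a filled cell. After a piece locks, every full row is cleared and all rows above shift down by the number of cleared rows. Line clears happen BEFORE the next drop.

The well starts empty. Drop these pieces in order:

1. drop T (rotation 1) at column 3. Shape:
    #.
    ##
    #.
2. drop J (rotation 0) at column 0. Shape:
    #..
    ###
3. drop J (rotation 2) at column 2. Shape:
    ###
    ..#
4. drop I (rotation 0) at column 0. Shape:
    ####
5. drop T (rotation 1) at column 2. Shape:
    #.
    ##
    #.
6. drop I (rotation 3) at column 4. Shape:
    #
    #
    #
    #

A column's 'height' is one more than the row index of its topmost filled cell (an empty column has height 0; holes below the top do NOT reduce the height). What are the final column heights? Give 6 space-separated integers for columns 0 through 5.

Answer: 5 5 8 7 8 0

Derivation:
Drop 1: T rot1 at col 3 lands with bottom-row=0; cleared 0 line(s) (total 0); column heights now [0 0 0 3 2 0], max=3
Drop 2: J rot0 at col 0 lands with bottom-row=0; cleared 0 line(s) (total 0); column heights now [2 1 1 3 2 0], max=3
Drop 3: J rot2 at col 2 lands with bottom-row=2; cleared 0 line(s) (total 0); column heights now [2 1 4 4 4 0], max=4
Drop 4: I rot0 at col 0 lands with bottom-row=4; cleared 0 line(s) (total 0); column heights now [5 5 5 5 4 0], max=5
Drop 5: T rot1 at col 2 lands with bottom-row=5; cleared 0 line(s) (total 0); column heights now [5 5 8 7 4 0], max=8
Drop 6: I rot3 at col 4 lands with bottom-row=4; cleared 0 line(s) (total 0); column heights now [5 5 8 7 8 0], max=8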